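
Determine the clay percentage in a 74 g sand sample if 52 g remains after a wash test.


Formula: Clay% = (W_total - W_washed) / W_total * 100
Clay mass = 74 - 52 = 22 g
Clay% = 22 / 74 * 100 = 29.7297%


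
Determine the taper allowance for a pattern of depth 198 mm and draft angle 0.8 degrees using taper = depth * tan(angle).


Formula: taper = depth * tan(draft_angle)
tan(0.8 deg) = 0.0139635
taper = 198 mm * 0.0139635 = 2.7648 mm

Final answer: 2.7648 mm


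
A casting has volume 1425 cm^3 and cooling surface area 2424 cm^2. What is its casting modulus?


Formula: Casting Modulus M = V / A
M = 1425 cm^3 / 2424 cm^2 = 0.5879 cm

Final answer: 0.5879 cm


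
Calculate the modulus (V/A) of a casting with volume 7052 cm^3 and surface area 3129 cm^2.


Formula: Casting Modulus M = V / A
M = 7052 cm^3 / 3129 cm^2 = 2.2538 cm


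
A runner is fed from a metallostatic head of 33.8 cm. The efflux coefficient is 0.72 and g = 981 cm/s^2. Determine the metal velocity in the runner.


Formula: v = Cd * sqrt(2 * g * h)  (Torricelli with discharge coefficient)
2*g*h = 2 * 981 * 33.8 = 66315.6 cm^2/s^2
sqrt(66315.6) = 257.51815 cm/s
v = 0.72 * 257.51815 = 185.4131 cm/s

185.4131 cm/s


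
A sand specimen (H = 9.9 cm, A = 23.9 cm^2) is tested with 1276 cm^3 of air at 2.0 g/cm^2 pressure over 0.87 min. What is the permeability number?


Formula: Permeability Number P = (V * H) / (p * A * t)
Numerator: V * H = 1276 * 9.9 = 12632.4
Denominator: p * A * t = 2.0 * 23.9 * 0.87 = 41.586
P = 12632.4 / 41.586 = 303.7657

303.7657


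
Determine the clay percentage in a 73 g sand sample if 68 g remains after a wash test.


Formula: Clay% = (W_total - W_washed) / W_total * 100
Clay mass = 73 - 68 = 5 g
Clay% = 5 / 73 * 100 = 6.8493%

6.8493%


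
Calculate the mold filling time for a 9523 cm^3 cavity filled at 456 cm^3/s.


Formula: t_fill = V_mold / Q_flow
t = 9523 cm^3 / 456 cm^3/s = 20.8838 s

Answer: 20.8838 s


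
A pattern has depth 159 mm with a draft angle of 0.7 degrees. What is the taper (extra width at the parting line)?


Formula: taper = depth * tan(draft_angle)
tan(0.7 deg) = 0.0122179
taper = 159 mm * 0.0122179 = 1.9426 mm

Final answer: 1.9426 mm


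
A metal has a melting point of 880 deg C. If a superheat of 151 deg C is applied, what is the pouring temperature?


Formula: T_pour = T_melt + Superheat
T_pour = 880 + 151 = 1031 deg C

Answer: 1031 deg C


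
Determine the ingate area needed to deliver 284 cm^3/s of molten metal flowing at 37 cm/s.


Formula: A_ingate = Q / v  (continuity equation)
A = 284 cm^3/s / 37 cm/s = 7.6757 cm^2

Answer: 7.6757 cm^2


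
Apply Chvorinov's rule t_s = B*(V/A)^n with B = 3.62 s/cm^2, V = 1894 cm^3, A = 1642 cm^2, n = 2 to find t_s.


Formula: t_s = B * (V/A)^n  (Chvorinov's rule, n=2)
Modulus M = V/A = 1894/1642 = 1.153471 cm
M^2 = 1.153471^2 = 1.330495 cm^2
t_s = 3.62 * 1.330495 = 4.8164 s

Final answer: 4.8164 s


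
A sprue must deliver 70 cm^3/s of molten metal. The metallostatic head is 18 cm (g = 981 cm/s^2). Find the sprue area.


Formula: v = sqrt(2*g*h), A = Q/v
Velocity: v = sqrt(2 * 981 * 18) = sqrt(35316) = 187.9255 cm/s
Sprue area: A = Q / v = 70 / 187.9255 = 0.3725 cm^2

0.3725 cm^2


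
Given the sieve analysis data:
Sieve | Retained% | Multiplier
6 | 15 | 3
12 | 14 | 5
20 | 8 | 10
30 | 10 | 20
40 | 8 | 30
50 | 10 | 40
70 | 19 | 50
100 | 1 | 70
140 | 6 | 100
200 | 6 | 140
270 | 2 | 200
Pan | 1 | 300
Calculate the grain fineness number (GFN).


Formula: GFN = sum(pct * multiplier) / sum(pct)
sum(pct * multiplier) = 4195
sum(pct) = 100
GFN = 4195 / 100 = 41.95

41.95


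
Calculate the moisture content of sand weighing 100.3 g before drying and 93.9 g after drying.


Formula: MC = (W_wet - W_dry) / W_wet * 100
Water mass = 100.3 - 93.9 = 6.4 g
MC = 6.4 / 100.3 * 100 = 6.3809%

Answer: 6.3809%


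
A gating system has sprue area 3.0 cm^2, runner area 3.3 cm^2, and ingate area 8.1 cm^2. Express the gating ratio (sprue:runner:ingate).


Sprue:Runner:Ingate = 1 : 3.3/3.0 : 8.1/3.0 = 1:1.10:2.70

Answer: 1:1.10:2.70


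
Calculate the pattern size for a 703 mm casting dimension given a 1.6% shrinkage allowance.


Formula: L_pattern = L_casting * (1 + shrinkage_rate/100)
Shrinkage factor = 1 + 1.6/100 = 1.016
L_pattern = 703 mm * 1.016 = 714.2480 mm

714.2480 mm


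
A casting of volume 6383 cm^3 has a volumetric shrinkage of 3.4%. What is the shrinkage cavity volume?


Formula: V_shrink = V_casting * shrinkage_pct / 100
V_shrink = 6383 cm^3 * 3.4 / 100 = 217.0220 cm^3

Final answer: 217.0220 cm^3


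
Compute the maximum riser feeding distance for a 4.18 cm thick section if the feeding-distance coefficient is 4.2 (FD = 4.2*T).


Formula: FD = 4.2 * T  (riser feeding-distance rule)
FD = 4.2 * 4.18 cm = 17.5560 cm

Final answer: 17.5560 cm


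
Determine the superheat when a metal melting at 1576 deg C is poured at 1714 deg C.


Formula: Superheat = T_pour - T_melt
Superheat = 1714 - 1576 = 138 deg C

138 deg C


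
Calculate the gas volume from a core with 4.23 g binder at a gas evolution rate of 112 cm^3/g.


Formula: V_gas = W_binder * gas_evolution_rate
V = 4.23 g * 112 cm^3/g = 473.7600 cm^3

Final answer: 473.7600 cm^3


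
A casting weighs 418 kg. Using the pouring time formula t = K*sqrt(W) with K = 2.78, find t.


Formula: t = K * sqrt(W)
sqrt(W) = sqrt(418) = 20.44505
t = 2.78 * 20.44505 = 56.8372 s

Final answer: 56.8372 s


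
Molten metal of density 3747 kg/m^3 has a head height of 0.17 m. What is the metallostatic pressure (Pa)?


Formula: P = rho * g * h
rho * g = 3747 * 9.81 = 36758.07 N/m^3
P = 36758.07 * 0.17 = 6248.8719 Pa


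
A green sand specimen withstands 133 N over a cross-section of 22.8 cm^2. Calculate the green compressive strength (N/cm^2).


Formula: Compressive Strength = Force / Area
Strength = 133 N / 22.8 cm^2 = 5.8333 N/cm^2


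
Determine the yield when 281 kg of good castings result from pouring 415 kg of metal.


Formula: Casting Yield = (W_good / W_total) * 100
Yield = (281 kg / 415 kg) * 100 = 67.7108%


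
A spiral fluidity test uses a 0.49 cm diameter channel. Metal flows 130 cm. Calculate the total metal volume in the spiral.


Formula: V = pi * (d/2)^2 * L  (cylinder volume)
Radius = 0.49/2 = 0.245 cm
V = pi * 0.245^2 * 130 = 24.5146 cm^3

Final answer: 24.5146 cm^3


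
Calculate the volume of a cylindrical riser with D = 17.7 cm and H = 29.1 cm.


Formula: V = pi * (D/2)^2 * H  (cylinder volume)
Radius = D/2 = 17.7/2 = 8.85 cm
V = pi * 8.85^2 * 29.1 = 7160.2701 cm^3

7160.2701 cm^3


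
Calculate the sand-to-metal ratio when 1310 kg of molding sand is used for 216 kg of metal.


Formula: Sand-to-Metal Ratio = W_sand / W_metal
Ratio = 1310 kg / 216 kg = 6.0648

Final answer: 6.0648


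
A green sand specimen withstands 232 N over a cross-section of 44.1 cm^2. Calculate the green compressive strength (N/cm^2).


Formula: Compressive Strength = Force / Area
Strength = 232 N / 44.1 cm^2 = 5.2608 N/cm^2

5.2608 N/cm^2


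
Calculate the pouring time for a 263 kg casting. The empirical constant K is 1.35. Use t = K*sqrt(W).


Formula: t = K * sqrt(W)
sqrt(W) = sqrt(263) = 16.21727
t = 1.35 * 16.21727 = 21.8933 s


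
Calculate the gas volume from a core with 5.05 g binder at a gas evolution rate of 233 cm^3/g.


Formula: V_gas = W_binder * gas_evolution_rate
V = 5.05 g * 233 cm^3/g = 1176.6500 cm^3

1176.6500 cm^3


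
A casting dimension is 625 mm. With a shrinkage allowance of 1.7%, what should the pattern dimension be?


Formula: L_pattern = L_casting * (1 + shrinkage_rate/100)
Shrinkage factor = 1 + 1.7/100 = 1.017
L_pattern = 625 mm * 1.017 = 635.6250 mm

Final answer: 635.6250 mm


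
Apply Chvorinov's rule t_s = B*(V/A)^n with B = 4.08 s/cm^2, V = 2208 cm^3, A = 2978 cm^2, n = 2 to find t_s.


Formula: t_s = B * (V/A)^n  (Chvorinov's rule, n=2)
Modulus M = V/A = 2208/2978 = 0.741437 cm
M^2 = 0.741437^2 = 0.549729 cm^2
t_s = 4.08 * 0.549729 = 2.2429 s

2.2429 s


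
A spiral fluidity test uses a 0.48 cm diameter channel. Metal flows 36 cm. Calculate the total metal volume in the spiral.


Formula: V = pi * (d/2)^2 * L  (cylinder volume)
Radius = 0.48/2 = 0.24 cm
V = pi * 0.24^2 * 36 = 6.5144 cm^3


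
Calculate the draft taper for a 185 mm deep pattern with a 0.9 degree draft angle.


Formula: taper = depth * tan(draft_angle)
tan(0.9 deg) = 0.0157093
taper = 185 mm * 0.0157093 = 2.9062 mm

2.9062 mm


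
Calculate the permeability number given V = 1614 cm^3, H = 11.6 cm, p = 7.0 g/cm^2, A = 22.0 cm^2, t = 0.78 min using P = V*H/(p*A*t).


Formula: Permeability Number P = (V * H) / (p * A * t)
Numerator: V * H = 1614 * 11.6 = 18722.4
Denominator: p * A * t = 7.0 * 22.0 * 0.78 = 120.12
P = 18722.4 / 120.12 = 155.8641

155.8641


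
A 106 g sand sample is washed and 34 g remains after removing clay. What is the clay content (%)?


Formula: Clay% = (W_total - W_washed) / W_total * 100
Clay mass = 106 - 34 = 72 g
Clay% = 72 / 106 * 100 = 67.9245%


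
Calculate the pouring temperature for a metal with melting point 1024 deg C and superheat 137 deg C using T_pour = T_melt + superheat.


Formula: T_pour = T_melt + Superheat
T_pour = 1024 + 137 = 1161 deg C

Final answer: 1161 deg C


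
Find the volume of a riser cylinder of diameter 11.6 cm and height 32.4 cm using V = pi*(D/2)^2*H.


Formula: V = pi * (D/2)^2 * H  (cylinder volume)
Radius = D/2 = 11.6/2 = 5.8 cm
V = pi * 5.8^2 * 32.4 = 3424.1349 cm^3


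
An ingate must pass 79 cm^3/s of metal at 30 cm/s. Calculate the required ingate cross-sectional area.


Formula: A_ingate = Q / v  (continuity equation)
A = 79 cm^3/s / 30 cm/s = 2.6333 cm^2


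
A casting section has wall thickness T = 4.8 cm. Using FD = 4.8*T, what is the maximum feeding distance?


Formula: FD = 4.8 * T  (riser feeding-distance rule)
FD = 4.8 * 4.8 cm = 23.0400 cm

23.0400 cm


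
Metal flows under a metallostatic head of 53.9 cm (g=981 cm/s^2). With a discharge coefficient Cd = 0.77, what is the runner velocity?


Formula: v = Cd * sqrt(2 * g * h)  (Torricelli with discharge coefficient)
2*g*h = 2 * 981 * 53.9 = 105751.8 cm^2/s^2
sqrt(105751.8) = 325.19502 cm/s
v = 0.77 * 325.19502 = 250.4002 cm/s

250.4002 cm/s


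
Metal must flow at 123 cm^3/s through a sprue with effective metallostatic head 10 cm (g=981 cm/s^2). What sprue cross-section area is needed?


Formula: v = sqrt(2*g*h), A = Q/v
Velocity: v = sqrt(2 * 981 * 10) = sqrt(19620) = 140.0714 cm/s
Sprue area: A = Q / v = 123 / 140.0714 = 0.8781 cm^2


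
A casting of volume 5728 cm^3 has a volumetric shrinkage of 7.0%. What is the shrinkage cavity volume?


Formula: V_shrink = V_casting * shrinkage_pct / 100
V_shrink = 5728 cm^3 * 7.0 / 100 = 400.9600 cm^3

400.9600 cm^3


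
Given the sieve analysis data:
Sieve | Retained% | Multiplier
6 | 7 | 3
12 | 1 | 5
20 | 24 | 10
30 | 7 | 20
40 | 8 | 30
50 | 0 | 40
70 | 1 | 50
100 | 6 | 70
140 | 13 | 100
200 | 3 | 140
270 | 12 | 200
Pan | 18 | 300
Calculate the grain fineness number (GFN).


Formula: GFN = sum(pct * multiplier) / sum(pct)
sum(pct * multiplier) = 10636
sum(pct) = 100
GFN = 10636 / 100 = 106.36

Final answer: 106.36


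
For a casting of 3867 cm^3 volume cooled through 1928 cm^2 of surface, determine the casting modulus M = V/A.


Formula: Casting Modulus M = V / A
M = 3867 cm^3 / 1928 cm^2 = 2.0057 cm

2.0057 cm


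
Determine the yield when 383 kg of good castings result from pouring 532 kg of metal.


Formula: Casting Yield = (W_good / W_total) * 100
Yield = (383 kg / 532 kg) * 100 = 71.9925%

Final answer: 71.9925%


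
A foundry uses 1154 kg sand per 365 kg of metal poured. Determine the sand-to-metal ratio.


Formula: Sand-to-Metal Ratio = W_sand / W_metal
Ratio = 1154 kg / 365 kg = 3.1616

3.1616


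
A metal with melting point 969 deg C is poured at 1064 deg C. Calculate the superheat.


Formula: Superheat = T_pour - T_melt
Superheat = 1064 - 969 = 95 deg C

Final answer: 95 deg C


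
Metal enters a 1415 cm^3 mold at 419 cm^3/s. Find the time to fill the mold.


Formula: t_fill = V_mold / Q_flow
t = 1415 cm^3 / 419 cm^3/s = 3.3771 s


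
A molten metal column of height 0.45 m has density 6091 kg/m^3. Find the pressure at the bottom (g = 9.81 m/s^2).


Formula: P = rho * g * h
rho * g = 6091 * 9.81 = 59752.71 N/m^3
P = 59752.71 * 0.45 = 26888.7195 Pa

Final answer: 26888.7195 Pa


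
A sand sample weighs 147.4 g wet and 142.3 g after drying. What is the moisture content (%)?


Formula: MC = (W_wet - W_dry) / W_wet * 100
Water mass = 147.4 - 142.3 = 5.1 g
MC = 5.1 / 147.4 * 100 = 3.4600%


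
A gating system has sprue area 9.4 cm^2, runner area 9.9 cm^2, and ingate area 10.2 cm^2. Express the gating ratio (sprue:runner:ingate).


Sprue:Runner:Ingate = 1 : 9.9/9.4 : 10.2/9.4 = 1:1.05:1.09

1:1.05:1.09


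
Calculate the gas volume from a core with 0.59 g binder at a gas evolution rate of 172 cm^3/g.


Formula: V_gas = W_binder * gas_evolution_rate
V = 0.59 g * 172 cm^3/g = 101.4800 cm^3


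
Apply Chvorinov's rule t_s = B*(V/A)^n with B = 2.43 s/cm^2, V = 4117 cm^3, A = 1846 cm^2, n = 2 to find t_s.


Formula: t_s = B * (V/A)^n  (Chvorinov's rule, n=2)
Modulus M = V/A = 4117/1846 = 2.230228 cm
M^2 = 2.230228^2 = 4.973917 cm^2
t_s = 2.43 * 4.973917 = 12.0866 s


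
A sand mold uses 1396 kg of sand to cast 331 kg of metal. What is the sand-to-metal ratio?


Formula: Sand-to-Metal Ratio = W_sand / W_metal
Ratio = 1396 kg / 331 kg = 4.2175

Final answer: 4.2175


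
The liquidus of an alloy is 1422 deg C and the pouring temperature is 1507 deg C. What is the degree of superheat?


Formula: Superheat = T_pour - T_melt
Superheat = 1507 - 1422 = 85 deg C


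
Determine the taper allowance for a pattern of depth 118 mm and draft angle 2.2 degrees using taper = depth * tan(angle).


Formula: taper = depth * tan(draft_angle)
tan(2.2 deg) = 0.0384161
taper = 118 mm * 0.0384161 = 4.5331 mm

4.5331 mm


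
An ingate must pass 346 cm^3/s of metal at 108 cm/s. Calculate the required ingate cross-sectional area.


Formula: A_ingate = Q / v  (continuity equation)
A = 346 cm^3/s / 108 cm/s = 3.2037 cm^2

3.2037 cm^2


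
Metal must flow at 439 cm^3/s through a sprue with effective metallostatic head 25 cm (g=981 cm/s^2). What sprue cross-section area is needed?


Formula: v = sqrt(2*g*h), A = Q/v
Velocity: v = sqrt(2 * 981 * 25) = sqrt(49050) = 221.4723 cm/s
Sprue area: A = Q / v = 439 / 221.4723 = 1.9822 cm^2

Final answer: 1.9822 cm^2


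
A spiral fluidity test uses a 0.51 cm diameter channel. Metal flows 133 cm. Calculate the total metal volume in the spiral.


Formula: V = pi * (d/2)^2 * L  (cylinder volume)
Radius = 0.51/2 = 0.255 cm
V = pi * 0.255^2 * 133 = 27.1695 cm^3


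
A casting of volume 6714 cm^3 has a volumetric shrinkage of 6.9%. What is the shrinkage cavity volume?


Formula: V_shrink = V_casting * shrinkage_pct / 100
V_shrink = 6714 cm^3 * 6.9 / 100 = 463.2660 cm^3

Answer: 463.2660 cm^3


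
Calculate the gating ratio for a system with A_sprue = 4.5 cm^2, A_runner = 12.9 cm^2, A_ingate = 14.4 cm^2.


Sprue:Runner:Ingate = 1 : 12.9/4.5 : 14.4/4.5 = 1:2.87:3.20

Answer: 1:2.87:3.20


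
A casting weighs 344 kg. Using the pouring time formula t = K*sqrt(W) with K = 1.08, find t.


Formula: t = K * sqrt(W)
sqrt(W) = sqrt(344) = 18.54724
t = 1.08 * 18.54724 = 20.0310 s


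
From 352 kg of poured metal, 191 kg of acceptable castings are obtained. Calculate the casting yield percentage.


Formula: Casting Yield = (W_good / W_total) * 100
Yield = (191 kg / 352 kg) * 100 = 54.2614%

Answer: 54.2614%


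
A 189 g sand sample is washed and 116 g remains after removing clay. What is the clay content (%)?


Formula: Clay% = (W_total - W_washed) / W_total * 100
Clay mass = 189 - 116 = 73 g
Clay% = 73 / 189 * 100 = 38.6243%

Answer: 38.6243%


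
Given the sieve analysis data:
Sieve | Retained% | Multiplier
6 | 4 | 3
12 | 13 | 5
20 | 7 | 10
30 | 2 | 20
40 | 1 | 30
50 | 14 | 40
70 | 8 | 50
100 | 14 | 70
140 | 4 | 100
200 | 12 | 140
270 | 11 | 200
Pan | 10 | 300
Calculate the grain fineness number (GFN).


Formula: GFN = sum(pct * multiplier) / sum(pct)
sum(pct * multiplier) = 9437
sum(pct) = 100
GFN = 9437 / 100 = 94.37

Answer: 94.37


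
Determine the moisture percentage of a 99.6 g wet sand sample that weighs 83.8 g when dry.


Formula: MC = (W_wet - W_dry) / W_wet * 100
Water mass = 99.6 - 83.8 = 15.8 g
MC = 15.8 / 99.6 * 100 = 15.8635%

Final answer: 15.8635%


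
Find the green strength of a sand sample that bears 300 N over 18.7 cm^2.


Formula: Compressive Strength = Force / Area
Strength = 300 N / 18.7 cm^2 = 16.0428 N/cm^2

Answer: 16.0428 N/cm^2


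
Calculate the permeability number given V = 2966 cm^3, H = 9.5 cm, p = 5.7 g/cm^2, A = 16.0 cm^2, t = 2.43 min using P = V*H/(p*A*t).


Formula: Permeability Number P = (V * H) / (p * A * t)
Numerator: V * H = 2966 * 9.5 = 28177.0
Denominator: p * A * t = 5.7 * 16.0 * 2.43 = 221.616
P = 28177.0 / 221.616 = 127.1433

127.1433


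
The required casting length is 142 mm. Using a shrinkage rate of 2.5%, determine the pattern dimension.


Formula: L_pattern = L_casting * (1 + shrinkage_rate/100)
Shrinkage factor = 1 + 2.5/100 = 1.025
L_pattern = 142 mm * 1.025 = 145.5500 mm

Answer: 145.5500 mm


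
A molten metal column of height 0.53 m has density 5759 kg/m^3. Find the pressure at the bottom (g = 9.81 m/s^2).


Formula: P = rho * g * h
rho * g = 5759 * 9.81 = 56495.79 N/m^3
P = 56495.79 * 0.53 = 29942.7687 Pa

29942.7687 Pa


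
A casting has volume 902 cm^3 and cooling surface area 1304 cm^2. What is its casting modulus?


Formula: Casting Modulus M = V / A
M = 902 cm^3 / 1304 cm^2 = 0.6917 cm


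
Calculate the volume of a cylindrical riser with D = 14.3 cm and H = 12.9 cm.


Formula: V = pi * (D/2)^2 * H  (cylinder volume)
Radius = D/2 = 14.3/2 = 7.15 cm
V = pi * 7.15^2 * 12.9 = 2071.8183 cm^3

Final answer: 2071.8183 cm^3


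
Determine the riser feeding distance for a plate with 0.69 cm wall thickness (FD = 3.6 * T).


Formula: FD = 3.6 * T  (riser feeding-distance rule)
FD = 3.6 * 0.69 cm = 2.4840 cm

2.4840 cm


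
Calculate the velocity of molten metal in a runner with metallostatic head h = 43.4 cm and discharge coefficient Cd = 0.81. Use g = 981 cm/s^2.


Formula: v = Cd * sqrt(2 * g * h)  (Torricelli with discharge coefficient)
2*g*h = 2 * 981 * 43.4 = 85150.8 cm^2/s^2
sqrt(85150.8) = 291.80610 cm/s
v = 0.81 * 291.80610 = 236.3629 cm/s

236.3629 cm/s


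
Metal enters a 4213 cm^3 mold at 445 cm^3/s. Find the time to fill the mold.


Formula: t_fill = V_mold / Q_flow
t = 4213 cm^3 / 445 cm^3/s = 9.4674 s


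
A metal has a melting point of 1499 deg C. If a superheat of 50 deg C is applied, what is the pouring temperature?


Formula: T_pour = T_melt + Superheat
T_pour = 1499 + 50 = 1549 deg C

Answer: 1549 deg C


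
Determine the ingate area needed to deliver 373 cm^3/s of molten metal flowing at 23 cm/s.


Formula: A_ingate = Q / v  (continuity equation)
A = 373 cm^3/s / 23 cm/s = 16.2174 cm^2

Answer: 16.2174 cm^2


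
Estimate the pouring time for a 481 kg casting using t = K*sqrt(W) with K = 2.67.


Formula: t = K * sqrt(W)
sqrt(W) = sqrt(481) = 21.93171
t = 2.67 * 21.93171 = 58.5577 s

58.5577 s


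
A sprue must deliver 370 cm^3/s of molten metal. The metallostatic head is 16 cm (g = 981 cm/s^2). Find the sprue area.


Formula: v = sqrt(2*g*h), A = Q/v
Velocity: v = sqrt(2 * 981 * 16) = sqrt(31392) = 177.1779 cm/s
Sprue area: A = Q / v = 370 / 177.1779 = 2.0883 cm^2

2.0883 cm^2


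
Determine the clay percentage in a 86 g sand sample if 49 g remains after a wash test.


Formula: Clay% = (W_total - W_washed) / W_total * 100
Clay mass = 86 - 49 = 37 g
Clay% = 37 / 86 * 100 = 43.0233%


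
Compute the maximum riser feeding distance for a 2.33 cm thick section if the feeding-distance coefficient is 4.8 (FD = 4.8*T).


Formula: FD = 4.8 * T  (riser feeding-distance rule)
FD = 4.8 * 2.33 cm = 11.1840 cm

11.1840 cm


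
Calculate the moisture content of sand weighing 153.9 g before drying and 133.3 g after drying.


Formula: MC = (W_wet - W_dry) / W_wet * 100
Water mass = 153.9 - 133.3 = 20.6 g
MC = 20.6 / 153.9 * 100 = 13.3853%


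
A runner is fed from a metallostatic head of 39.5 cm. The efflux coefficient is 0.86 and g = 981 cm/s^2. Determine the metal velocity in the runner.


Formula: v = Cd * sqrt(2 * g * h)  (Torricelli with discharge coefficient)
2*g*h = 2 * 981 * 39.5 = 77499.0 cm^2/s^2
sqrt(77499.0) = 278.38642 cm/s
v = 0.86 * 278.38642 = 239.4123 cm/s


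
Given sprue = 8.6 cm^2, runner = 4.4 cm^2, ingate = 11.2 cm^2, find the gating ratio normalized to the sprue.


Sprue:Runner:Ingate = 1 : 4.4/8.6 : 11.2/8.6 = 1:0.51:1.30

1:0.51:1.30


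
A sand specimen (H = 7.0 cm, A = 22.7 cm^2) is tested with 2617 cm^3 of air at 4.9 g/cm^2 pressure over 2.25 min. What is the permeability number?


Formula: Permeability Number P = (V * H) / (p * A * t)
Numerator: V * H = 2617 * 7.0 = 18319.0
Denominator: p * A * t = 4.9 * 22.7 * 2.25 = 250.2675
P = 18319.0 / 250.2675 = 73.1977

73.1977


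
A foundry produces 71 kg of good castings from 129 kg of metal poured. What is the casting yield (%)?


Formula: Casting Yield = (W_good / W_total) * 100
Yield = (71 kg / 129 kg) * 100 = 55.0388%

Final answer: 55.0388%


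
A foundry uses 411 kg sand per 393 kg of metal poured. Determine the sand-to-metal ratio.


Formula: Sand-to-Metal Ratio = W_sand / W_metal
Ratio = 411 kg / 393 kg = 1.0458

Final answer: 1.0458


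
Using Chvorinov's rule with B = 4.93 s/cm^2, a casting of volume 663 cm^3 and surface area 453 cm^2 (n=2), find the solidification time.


Formula: t_s = B * (V/A)^n  (Chvorinov's rule, n=2)
Modulus M = V/A = 663/453 = 1.463576 cm
M^2 = 1.463576^2 = 2.142055 cm^2
t_s = 4.93 * 2.142055 = 10.5603 s

Answer: 10.5603 s


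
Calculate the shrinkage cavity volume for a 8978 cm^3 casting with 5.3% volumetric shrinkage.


Formula: V_shrink = V_casting * shrinkage_pct / 100
V_shrink = 8978 cm^3 * 5.3 / 100 = 475.8340 cm^3

475.8340 cm^3


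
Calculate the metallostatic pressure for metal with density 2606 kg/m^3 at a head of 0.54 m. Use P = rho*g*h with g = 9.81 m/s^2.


Formula: P = rho * g * h
rho * g = 2606 * 9.81 = 25564.86 N/m^3
P = 25564.86 * 0.54 = 13805.0244 Pa

13805.0244 Pa


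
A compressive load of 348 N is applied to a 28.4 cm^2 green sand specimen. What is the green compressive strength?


Formula: Compressive Strength = Force / Area
Strength = 348 N / 28.4 cm^2 = 12.2535 N/cm^2

Final answer: 12.2535 N/cm^2


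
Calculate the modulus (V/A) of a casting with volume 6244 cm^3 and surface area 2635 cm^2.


Formula: Casting Modulus M = V / A
M = 6244 cm^3 / 2635 cm^2 = 2.3696 cm


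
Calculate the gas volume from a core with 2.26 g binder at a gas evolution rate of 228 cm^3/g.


Formula: V_gas = W_binder * gas_evolution_rate
V = 2.26 g * 228 cm^3/g = 515.2800 cm^3

Answer: 515.2800 cm^3


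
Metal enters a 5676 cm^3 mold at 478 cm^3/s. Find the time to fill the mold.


Formula: t_fill = V_mold / Q_flow
t = 5676 cm^3 / 478 cm^3/s = 11.8745 s

Final answer: 11.8745 s


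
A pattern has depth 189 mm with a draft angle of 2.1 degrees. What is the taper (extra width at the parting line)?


Formula: taper = depth * tan(draft_angle)
tan(2.1 deg) = 0.0366683
taper = 189 mm * 0.0366683 = 6.9303 mm

Final answer: 6.9303 mm


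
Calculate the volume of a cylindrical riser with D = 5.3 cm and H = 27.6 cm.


Formula: V = pi * (D/2)^2 * H  (cylinder volume)
Radius = D/2 = 5.3/2 = 2.65 cm
V = pi * 2.65^2 * 27.6 = 608.9066 cm^3


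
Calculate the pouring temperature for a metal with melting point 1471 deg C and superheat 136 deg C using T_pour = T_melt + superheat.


Formula: T_pour = T_melt + Superheat
T_pour = 1471 + 136 = 1607 deg C

1607 deg C


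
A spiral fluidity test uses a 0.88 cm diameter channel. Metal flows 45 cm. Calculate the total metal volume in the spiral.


Formula: V = pi * (d/2)^2 * L  (cylinder volume)
Radius = 0.88/2 = 0.44 cm
V = pi * 0.44^2 * 45 = 27.3696 cm^3


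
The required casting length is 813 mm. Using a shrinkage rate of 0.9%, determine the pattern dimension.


Formula: L_pattern = L_casting * (1 + shrinkage_rate/100)
Shrinkage factor = 1 + 0.9/100 = 1.009
L_pattern = 813 mm * 1.009 = 820.3170 mm

Final answer: 820.3170 mm


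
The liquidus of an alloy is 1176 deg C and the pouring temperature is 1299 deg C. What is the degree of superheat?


Formula: Superheat = T_pour - T_melt
Superheat = 1299 - 1176 = 123 deg C

Final answer: 123 deg C


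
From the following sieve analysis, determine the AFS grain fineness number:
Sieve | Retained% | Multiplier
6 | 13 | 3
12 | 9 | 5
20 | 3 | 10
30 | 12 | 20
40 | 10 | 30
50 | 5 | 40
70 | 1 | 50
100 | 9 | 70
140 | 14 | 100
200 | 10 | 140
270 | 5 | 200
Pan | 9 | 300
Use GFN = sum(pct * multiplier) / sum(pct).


Formula: GFN = sum(pct * multiplier) / sum(pct)
sum(pct * multiplier) = 8034
sum(pct) = 100
GFN = 8034 / 100 = 80.34


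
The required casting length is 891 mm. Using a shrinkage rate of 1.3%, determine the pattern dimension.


Formula: L_pattern = L_casting * (1 + shrinkage_rate/100)
Shrinkage factor = 1 + 1.3/100 = 1.013
L_pattern = 891 mm * 1.013 = 902.5830 mm

Answer: 902.5830 mm


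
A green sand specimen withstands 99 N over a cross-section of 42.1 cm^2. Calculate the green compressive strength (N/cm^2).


Formula: Compressive Strength = Force / Area
Strength = 99 N / 42.1 cm^2 = 2.3515 N/cm^2

2.3515 N/cm^2


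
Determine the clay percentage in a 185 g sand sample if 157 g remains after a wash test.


Formula: Clay% = (W_total - W_washed) / W_total * 100
Clay mass = 185 - 157 = 28 g
Clay% = 28 / 185 * 100 = 15.1351%

Answer: 15.1351%


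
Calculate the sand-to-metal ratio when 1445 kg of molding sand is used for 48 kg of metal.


Formula: Sand-to-Metal Ratio = W_sand / W_metal
Ratio = 1445 kg / 48 kg = 30.1042

30.1042


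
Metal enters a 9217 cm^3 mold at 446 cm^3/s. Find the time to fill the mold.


Formula: t_fill = V_mold / Q_flow
t = 9217 cm^3 / 446 cm^3/s = 20.6659 s

Final answer: 20.6659 s


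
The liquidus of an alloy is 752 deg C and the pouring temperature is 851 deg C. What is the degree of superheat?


Formula: Superheat = T_pour - T_melt
Superheat = 851 - 752 = 99 deg C


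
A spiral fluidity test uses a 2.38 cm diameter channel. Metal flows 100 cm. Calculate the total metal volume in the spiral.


Formula: V = pi * (d/2)^2 * L  (cylinder volume)
Radius = 2.38/2 = 1.19 cm
V = pi * 1.19^2 * 100 = 444.8809 cm^3

Answer: 444.8809 cm^3


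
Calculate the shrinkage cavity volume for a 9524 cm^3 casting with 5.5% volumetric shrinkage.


Formula: V_shrink = V_casting * shrinkage_pct / 100
V_shrink = 9524 cm^3 * 5.5 / 100 = 523.8200 cm^3


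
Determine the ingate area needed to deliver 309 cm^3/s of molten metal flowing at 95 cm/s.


Formula: A_ingate = Q / v  (continuity equation)
A = 309 cm^3/s / 95 cm/s = 3.2526 cm^2

Final answer: 3.2526 cm^2


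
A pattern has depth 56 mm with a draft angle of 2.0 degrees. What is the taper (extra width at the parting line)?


Formula: taper = depth * tan(draft_angle)
tan(2.0 deg) = 0.0349208
taper = 56 mm * 0.0349208 = 1.9556 mm

1.9556 mm


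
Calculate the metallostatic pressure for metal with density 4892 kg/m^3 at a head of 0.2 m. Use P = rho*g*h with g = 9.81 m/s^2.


Formula: P = rho * g * h
rho * g = 4892 * 9.81 = 47990.52 N/m^3
P = 47990.52 * 0.2 = 9598.1040 Pa


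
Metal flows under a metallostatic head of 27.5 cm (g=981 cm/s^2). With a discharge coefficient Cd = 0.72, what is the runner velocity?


Formula: v = Cd * sqrt(2 * g * h)  (Torricelli with discharge coefficient)
2*g*h = 2 * 981 * 27.5 = 53955.0 cm^2/s^2
sqrt(53955.0) = 232.28216 cm/s
v = 0.72 * 232.28216 = 167.2432 cm/s

Answer: 167.2432 cm/s


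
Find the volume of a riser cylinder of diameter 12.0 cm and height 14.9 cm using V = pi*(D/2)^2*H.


Formula: V = pi * (D/2)^2 * H  (cylinder volume)
Radius = D/2 = 12.0/2 = 6.0 cm
V = pi * 6.0^2 * 14.9 = 1685.1503 cm^3

Answer: 1685.1503 cm^3


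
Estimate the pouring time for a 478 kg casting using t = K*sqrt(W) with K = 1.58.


Formula: t = K * sqrt(W)
sqrt(W) = sqrt(478) = 21.86321
t = 1.58 * 21.86321 = 34.5439 s

Answer: 34.5439 s


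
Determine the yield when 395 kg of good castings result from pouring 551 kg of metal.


Formula: Casting Yield = (W_good / W_total) * 100
Yield = (395 kg / 551 kg) * 100 = 71.6878%

Answer: 71.6878%


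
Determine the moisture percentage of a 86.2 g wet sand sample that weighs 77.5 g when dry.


Formula: MC = (W_wet - W_dry) / W_wet * 100
Water mass = 86.2 - 77.5 = 8.7 g
MC = 8.7 / 86.2 * 100 = 10.0928%

Final answer: 10.0928%


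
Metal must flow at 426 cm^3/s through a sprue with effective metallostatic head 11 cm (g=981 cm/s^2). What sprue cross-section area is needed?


Formula: v = sqrt(2*g*h), A = Q/v
Velocity: v = sqrt(2 * 981 * 11) = sqrt(21582) = 146.9081 cm/s
Sprue area: A = Q / v = 426 / 146.9081 = 2.8998 cm^2

Final answer: 2.8998 cm^2


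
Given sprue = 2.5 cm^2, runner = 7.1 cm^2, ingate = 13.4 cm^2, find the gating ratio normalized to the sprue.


Sprue:Runner:Ingate = 1 : 7.1/2.5 : 13.4/2.5 = 1:2.84:5.36

Answer: 1:2.84:5.36


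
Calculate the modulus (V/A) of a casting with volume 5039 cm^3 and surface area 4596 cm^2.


Formula: Casting Modulus M = V / A
M = 5039 cm^3 / 4596 cm^2 = 1.0964 cm

Answer: 1.0964 cm


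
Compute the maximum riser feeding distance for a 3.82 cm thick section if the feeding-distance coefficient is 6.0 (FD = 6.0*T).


Formula: FD = 6.0 * T  (riser feeding-distance rule)
FD = 6.0 * 3.82 cm = 22.9200 cm


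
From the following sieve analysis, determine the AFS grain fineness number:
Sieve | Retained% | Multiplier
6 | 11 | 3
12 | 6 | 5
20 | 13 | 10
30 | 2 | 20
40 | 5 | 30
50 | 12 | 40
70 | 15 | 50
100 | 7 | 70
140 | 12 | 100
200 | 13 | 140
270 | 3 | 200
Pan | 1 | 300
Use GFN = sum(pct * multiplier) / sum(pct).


Formula: GFN = sum(pct * multiplier) / sum(pct)
sum(pct * multiplier) = 6023
sum(pct) = 100
GFN = 6023 / 100 = 60.23


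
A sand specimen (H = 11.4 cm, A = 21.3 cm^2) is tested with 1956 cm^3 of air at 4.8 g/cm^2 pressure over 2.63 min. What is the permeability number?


Formula: Permeability Number P = (V * H) / (p * A * t)
Numerator: V * H = 1956 * 11.4 = 22298.4
Denominator: p * A * t = 4.8 * 21.3 * 2.63 = 268.8912
P = 22298.4 / 268.8912 = 82.9272


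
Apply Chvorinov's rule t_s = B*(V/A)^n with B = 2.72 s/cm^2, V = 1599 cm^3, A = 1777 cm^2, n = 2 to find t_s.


Formula: t_s = B * (V/A)^n  (Chvorinov's rule, n=2)
Modulus M = V/A = 1599/1777 = 0.899831 cm
M^2 = 0.899831^2 = 0.809696 cm^2
t_s = 2.72 * 0.809696 = 2.2024 s


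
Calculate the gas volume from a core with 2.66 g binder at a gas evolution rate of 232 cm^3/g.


Formula: V_gas = W_binder * gas_evolution_rate
V = 2.66 g * 232 cm^3/g = 617.1200 cm^3


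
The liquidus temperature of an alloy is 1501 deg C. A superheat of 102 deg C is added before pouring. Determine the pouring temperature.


Formula: T_pour = T_melt + Superheat
T_pour = 1501 + 102 = 1603 deg C


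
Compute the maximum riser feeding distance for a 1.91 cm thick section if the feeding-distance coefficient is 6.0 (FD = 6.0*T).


Formula: FD = 6.0 * T  (riser feeding-distance rule)
FD = 6.0 * 1.91 cm = 11.4600 cm

11.4600 cm


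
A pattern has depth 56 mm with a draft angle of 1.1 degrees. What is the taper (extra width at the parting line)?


Formula: taper = depth * tan(draft_angle)
tan(1.1 deg) = 0.0192010
taper = 56 mm * 0.0192010 = 1.0753 mm

Final answer: 1.0753 mm


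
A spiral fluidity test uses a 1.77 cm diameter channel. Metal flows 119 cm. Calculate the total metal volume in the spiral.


Formula: V = pi * (d/2)^2 * L  (cylinder volume)
Radius = 1.77/2 = 0.885 cm
V = pi * 0.885^2 * 119 = 292.8083 cm^3

292.8083 cm^3


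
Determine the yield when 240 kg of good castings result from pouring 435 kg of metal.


Formula: Casting Yield = (W_good / W_total) * 100
Yield = (240 kg / 435 kg) * 100 = 55.1724%

55.1724%


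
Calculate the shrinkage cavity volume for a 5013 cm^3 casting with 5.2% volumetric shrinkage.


Formula: V_shrink = V_casting * shrinkage_pct / 100
V_shrink = 5013 cm^3 * 5.2 / 100 = 260.6760 cm^3

Final answer: 260.6760 cm^3


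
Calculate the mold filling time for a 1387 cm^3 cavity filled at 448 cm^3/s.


Formula: t_fill = V_mold / Q_flow
t = 1387 cm^3 / 448 cm^3/s = 3.0960 s


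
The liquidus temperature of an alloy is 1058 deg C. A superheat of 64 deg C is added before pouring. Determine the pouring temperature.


Formula: T_pour = T_melt + Superheat
T_pour = 1058 + 64 = 1122 deg C

Final answer: 1122 deg C


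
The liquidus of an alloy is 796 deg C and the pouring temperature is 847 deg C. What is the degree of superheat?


Formula: Superheat = T_pour - T_melt
Superheat = 847 - 796 = 51 deg C

51 deg C


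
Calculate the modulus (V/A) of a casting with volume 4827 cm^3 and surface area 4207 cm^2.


Formula: Casting Modulus M = V / A
M = 4827 cm^3 / 4207 cm^2 = 1.1474 cm


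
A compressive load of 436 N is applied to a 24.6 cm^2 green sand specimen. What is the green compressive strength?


Formula: Compressive Strength = Force / Area
Strength = 436 N / 24.6 cm^2 = 17.7236 N/cm^2


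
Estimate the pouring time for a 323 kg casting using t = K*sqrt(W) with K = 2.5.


Formula: t = K * sqrt(W)
sqrt(W) = sqrt(323) = 17.97220
t = 2.5 * 17.97220 = 44.9305 s


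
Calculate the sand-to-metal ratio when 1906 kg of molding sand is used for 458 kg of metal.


Formula: Sand-to-Metal Ratio = W_sand / W_metal
Ratio = 1906 kg / 458 kg = 4.1616

4.1616


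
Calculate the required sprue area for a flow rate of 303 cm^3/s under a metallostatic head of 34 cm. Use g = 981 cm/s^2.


Formula: v = sqrt(2*g*h), A = Q/v
Velocity: v = sqrt(2 * 981 * 34) = sqrt(66708) = 258.2789 cm/s
Sprue area: A = Q / v = 303 / 258.2789 = 1.1732 cm^2

Final answer: 1.1732 cm^2


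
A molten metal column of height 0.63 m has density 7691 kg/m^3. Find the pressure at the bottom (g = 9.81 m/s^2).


Formula: P = rho * g * h
rho * g = 7691 * 9.81 = 75448.71 N/m^3
P = 75448.71 * 0.63 = 47532.6873 Pa


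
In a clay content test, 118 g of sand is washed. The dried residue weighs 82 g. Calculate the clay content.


Formula: Clay% = (W_total - W_washed) / W_total * 100
Clay mass = 118 - 82 = 36 g
Clay% = 36 / 118 * 100 = 30.5085%

Final answer: 30.5085%


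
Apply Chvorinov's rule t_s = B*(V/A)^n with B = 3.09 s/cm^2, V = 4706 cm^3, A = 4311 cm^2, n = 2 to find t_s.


Formula: t_s = B * (V/A)^n  (Chvorinov's rule, n=2)
Modulus M = V/A = 4706/4311 = 1.091626 cm
M^2 = 1.091626^2 = 1.191647 cm^2
t_s = 3.09 * 1.191647 = 3.6822 s

3.6822 s


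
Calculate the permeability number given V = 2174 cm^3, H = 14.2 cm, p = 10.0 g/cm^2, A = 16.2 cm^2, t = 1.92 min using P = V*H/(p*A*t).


Formula: Permeability Number P = (V * H) / (p * A * t)
Numerator: V * H = 2174 * 14.2 = 30870.8
Denominator: p * A * t = 10.0 * 16.2 * 1.92 = 311.04
P = 30870.8 / 311.04 = 99.2503

Answer: 99.2503


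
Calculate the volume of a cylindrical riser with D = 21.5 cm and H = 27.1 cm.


Formula: V = pi * (D/2)^2 * H  (cylinder volume)
Radius = D/2 = 21.5/2 = 10.75 cm
V = pi * 10.75^2 * 27.1 = 9838.6632 cm^3


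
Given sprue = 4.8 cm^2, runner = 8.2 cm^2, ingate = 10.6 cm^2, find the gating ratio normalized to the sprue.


Sprue:Runner:Ingate = 1 : 8.2/4.8 : 10.6/4.8 = 1:1.71:2.21

1:1.71:2.21


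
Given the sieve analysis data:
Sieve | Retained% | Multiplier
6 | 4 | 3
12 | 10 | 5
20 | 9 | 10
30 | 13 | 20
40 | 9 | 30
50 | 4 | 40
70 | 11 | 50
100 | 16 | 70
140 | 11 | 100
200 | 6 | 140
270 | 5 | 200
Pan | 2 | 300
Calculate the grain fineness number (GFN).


Formula: GFN = sum(pct * multiplier) / sum(pct)
sum(pct * multiplier) = 6052
sum(pct) = 100
GFN = 6052 / 100 = 60.52

Final answer: 60.52


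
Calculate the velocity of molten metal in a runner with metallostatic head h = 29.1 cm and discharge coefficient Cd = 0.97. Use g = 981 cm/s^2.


Formula: v = Cd * sqrt(2 * g * h)  (Torricelli with discharge coefficient)
2*g*h = 2 * 981 * 29.1 = 57094.2 cm^2/s^2
sqrt(57094.2) = 238.94393 cm/s
v = 0.97 * 238.94393 = 231.7756 cm/s

Final answer: 231.7756 cm/s


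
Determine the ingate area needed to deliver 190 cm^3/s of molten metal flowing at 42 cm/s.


Formula: A_ingate = Q / v  (continuity equation)
A = 190 cm^3/s / 42 cm/s = 4.5238 cm^2


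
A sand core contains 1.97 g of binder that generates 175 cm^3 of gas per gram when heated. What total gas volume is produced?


Formula: V_gas = W_binder * gas_evolution_rate
V = 1.97 g * 175 cm^3/g = 344.7500 cm^3

Final answer: 344.7500 cm^3


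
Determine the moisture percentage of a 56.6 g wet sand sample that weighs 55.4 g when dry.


Formula: MC = (W_wet - W_dry) / W_wet * 100
Water mass = 56.6 - 55.4 = 1.2 g
MC = 1.2 / 56.6 * 100 = 2.1201%

2.1201%


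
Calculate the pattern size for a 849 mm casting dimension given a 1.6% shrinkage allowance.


Formula: L_pattern = L_casting * (1 + shrinkage_rate/100)
Shrinkage factor = 1 + 1.6/100 = 1.016
L_pattern = 849 mm * 1.016 = 862.5840 mm


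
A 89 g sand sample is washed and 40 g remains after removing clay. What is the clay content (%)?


Formula: Clay% = (W_total - W_washed) / W_total * 100
Clay mass = 89 - 40 = 49 g
Clay% = 49 / 89 * 100 = 55.0562%

Answer: 55.0562%


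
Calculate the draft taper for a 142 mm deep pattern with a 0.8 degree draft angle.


Formula: taper = depth * tan(draft_angle)
tan(0.8 deg) = 0.0139635
taper = 142 mm * 0.0139635 = 1.9828 mm

Answer: 1.9828 mm


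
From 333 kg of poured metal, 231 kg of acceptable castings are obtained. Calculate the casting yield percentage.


Formula: Casting Yield = (W_good / W_total) * 100
Yield = (231 kg / 333 kg) * 100 = 69.3694%

69.3694%


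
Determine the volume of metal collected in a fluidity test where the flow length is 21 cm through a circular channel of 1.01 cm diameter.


Formula: V = pi * (d/2)^2 * L  (cylinder volume)
Radius = 1.01/2 = 0.505 cm
V = pi * 0.505^2 * 21 = 16.8249 cm^3


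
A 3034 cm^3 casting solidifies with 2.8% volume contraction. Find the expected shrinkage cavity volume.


Formula: V_shrink = V_casting * shrinkage_pct / 100
V_shrink = 3034 cm^3 * 2.8 / 100 = 84.9520 cm^3

84.9520 cm^3


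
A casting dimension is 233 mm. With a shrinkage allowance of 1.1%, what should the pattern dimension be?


Formula: L_pattern = L_casting * (1 + shrinkage_rate/100)
Shrinkage factor = 1 + 1.1/100 = 1.011
L_pattern = 233 mm * 1.011 = 235.5630 mm


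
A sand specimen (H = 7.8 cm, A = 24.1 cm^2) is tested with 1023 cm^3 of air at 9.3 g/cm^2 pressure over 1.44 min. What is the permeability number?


Formula: Permeability Number P = (V * H) / (p * A * t)
Numerator: V * H = 1023 * 7.8 = 7979.4
Denominator: p * A * t = 9.3 * 24.1 * 1.44 = 322.7472
P = 7979.4 / 322.7472 = 24.7234

Final answer: 24.7234


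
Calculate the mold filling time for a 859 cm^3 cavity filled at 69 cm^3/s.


Formula: t_fill = V_mold / Q_flow
t = 859 cm^3 / 69 cm^3/s = 12.4493 s

Final answer: 12.4493 s


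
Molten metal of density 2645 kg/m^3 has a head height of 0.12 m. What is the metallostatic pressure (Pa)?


Formula: P = rho * g * h
rho * g = 2645 * 9.81 = 25947.45 N/m^3
P = 25947.45 * 0.12 = 3113.6940 Pa

Final answer: 3113.6940 Pa
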